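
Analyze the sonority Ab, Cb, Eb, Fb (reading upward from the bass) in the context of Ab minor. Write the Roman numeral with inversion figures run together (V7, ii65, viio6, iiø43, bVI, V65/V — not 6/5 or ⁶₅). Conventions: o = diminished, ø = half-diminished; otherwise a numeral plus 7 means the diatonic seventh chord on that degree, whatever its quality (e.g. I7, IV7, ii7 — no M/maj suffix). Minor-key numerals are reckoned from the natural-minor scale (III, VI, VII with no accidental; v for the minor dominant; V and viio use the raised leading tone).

Stacked in thirds the chord is Fb-Ab-Cb-Eb: a major seventh chord on Fb.
In Ab minor, Fb is the submediant; the diatonic major seventh chord there is VI7.
With Ab in the bass the chord is in first inversion, so the figured bass is 65.

VI65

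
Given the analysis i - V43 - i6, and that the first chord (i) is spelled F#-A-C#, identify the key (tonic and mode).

F# minor

i is given as F#-A-C# — a minor triad with root F#.
If F# is scale degree 1 and the mode makes that degree carry a minor triad, the tonic is F# and the mode is minor.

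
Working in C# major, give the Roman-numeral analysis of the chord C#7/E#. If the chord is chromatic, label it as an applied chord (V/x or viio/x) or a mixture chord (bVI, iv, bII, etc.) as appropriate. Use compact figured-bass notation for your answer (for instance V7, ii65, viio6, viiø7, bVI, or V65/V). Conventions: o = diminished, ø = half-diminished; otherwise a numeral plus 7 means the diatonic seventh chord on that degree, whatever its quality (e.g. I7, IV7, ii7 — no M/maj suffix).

The pitches C#-E#-G#-B form a dominant seventh chord rooted on C#.
C# is not a diatonic chord root with this quality in C# major, but it lies a perfect fifth above F# (IV), so the chord functions as an applied dominant of IV.
With E# in the bass the chord is in first inversion, so the figured bass is 65.

V65/IV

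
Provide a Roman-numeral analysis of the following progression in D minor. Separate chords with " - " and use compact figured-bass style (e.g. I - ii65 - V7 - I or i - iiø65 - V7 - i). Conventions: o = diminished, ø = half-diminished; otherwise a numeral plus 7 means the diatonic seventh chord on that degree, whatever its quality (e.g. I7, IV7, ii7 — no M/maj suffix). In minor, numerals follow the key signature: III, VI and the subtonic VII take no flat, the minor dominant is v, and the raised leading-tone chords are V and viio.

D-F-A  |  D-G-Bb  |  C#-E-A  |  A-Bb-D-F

i - iv64 - V6 - VI42

D-F-A: root D is the tonic; minor triad there is i.
D-G-Bb: root G is the subdominant; minor triad there is iv64.
C#-E-A has root A, degree 5 in D minor, so V6.
A-Bb-D-F has root Bb, degree 6 in D minor, so VI42.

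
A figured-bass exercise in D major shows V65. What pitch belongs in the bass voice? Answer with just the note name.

C#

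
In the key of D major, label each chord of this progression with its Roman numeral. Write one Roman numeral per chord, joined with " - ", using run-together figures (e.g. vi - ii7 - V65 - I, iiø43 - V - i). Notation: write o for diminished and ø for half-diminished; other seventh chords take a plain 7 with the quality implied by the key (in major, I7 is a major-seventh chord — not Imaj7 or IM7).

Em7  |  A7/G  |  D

Em7: minor seventh chord on E = scale degree 2 → ii7.
A7/G has root A, degree 5 in D major, so V42.
D: major triad on D = scale degree 1 → I.

ii7 - V42 - I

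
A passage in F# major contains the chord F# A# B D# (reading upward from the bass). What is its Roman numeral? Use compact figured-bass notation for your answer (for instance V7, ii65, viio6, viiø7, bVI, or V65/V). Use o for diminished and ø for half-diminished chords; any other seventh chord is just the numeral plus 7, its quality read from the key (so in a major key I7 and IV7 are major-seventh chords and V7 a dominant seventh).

Stacked in thirds the chord is B-D#-F#-A#: a major seventh chord on B.
B is scale degree 4 in F# major, and a major seventh chord on that degree is written IV7.
With F# in the bass the chord is in second inversion, so the figured bass is 43.

IV43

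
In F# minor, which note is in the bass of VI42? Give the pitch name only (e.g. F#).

C#

VI in F# minor has root D; the chord is D-F#-A-C#.
The figure 42 means third inversion — the seventh is in the bass.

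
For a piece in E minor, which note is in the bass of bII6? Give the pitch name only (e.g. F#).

bII in E minor has root F; the chord is F-A-C.
The figure 6 means first inversion — the third is in the bass.

A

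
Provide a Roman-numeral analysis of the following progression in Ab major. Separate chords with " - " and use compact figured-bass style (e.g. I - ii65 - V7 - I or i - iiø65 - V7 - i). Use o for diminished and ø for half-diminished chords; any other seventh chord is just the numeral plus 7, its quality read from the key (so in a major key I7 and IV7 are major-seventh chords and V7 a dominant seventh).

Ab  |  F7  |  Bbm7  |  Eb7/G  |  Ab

I - V7/ii - ii7 - V65 - I

Ab has root Ab, degree 1 in Ab major, so I.
F7: a dominant seventh chord on F, the applied dominant of ii → V7/ii.
Bbm7: minor seventh chord on Bb = scale degree 2 → ii7.
Eb7/G: root Eb is the dominant; dominant seventh chord there is V65.
Ab: root Ab is the tonic; major triad there is I.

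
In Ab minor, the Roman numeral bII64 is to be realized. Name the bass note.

Fb

bII in Ab minor has root Bbb; the chord is Bbb-Db-Fb.
The figure 64 means second inversion — the fifth is in the bass.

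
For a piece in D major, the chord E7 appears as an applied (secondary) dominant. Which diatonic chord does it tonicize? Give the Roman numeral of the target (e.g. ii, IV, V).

V

The chord is a dominant seventh chord on E.
A dominant resolves down a perfect fifth: E → A. In D major, A is scale degree 5, i.e. V.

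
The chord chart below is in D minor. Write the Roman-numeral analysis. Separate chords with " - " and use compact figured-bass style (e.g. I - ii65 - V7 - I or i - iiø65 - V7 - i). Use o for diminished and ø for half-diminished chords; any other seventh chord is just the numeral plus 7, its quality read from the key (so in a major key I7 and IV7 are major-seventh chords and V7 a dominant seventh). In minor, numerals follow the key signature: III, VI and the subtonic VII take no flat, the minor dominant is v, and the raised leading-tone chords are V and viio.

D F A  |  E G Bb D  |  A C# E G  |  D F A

D-F-A: root D is the tonic; minor triad there is i.
E-G-Bb-D has root E, degree 2 in D minor, so iiø7.
A-C#-E-G has root A, degree 5 in D minor, so V7.
D-F-A: minor triad on D = scale degree 1 → i.

i - iiø7 - V7 - i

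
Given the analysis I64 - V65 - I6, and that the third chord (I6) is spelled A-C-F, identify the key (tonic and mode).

I6 is given as A-C-F — a major triad with root F.
If F is scale degree 1 and the mode makes that degree carry a major triad, the tonic is F and the mode is major.

F major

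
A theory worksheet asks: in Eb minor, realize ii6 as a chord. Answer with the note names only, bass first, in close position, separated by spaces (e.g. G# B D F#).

Ab C F

ii6 is the minor supertonic, borrowed from the parallel major (the Dorian ii). In Eb minor that root is F.
So the chord is F-Ab-C.
With the 6 figure the chord is in first inversion; from the bass Ab upward in close position it reads Ab-C-F.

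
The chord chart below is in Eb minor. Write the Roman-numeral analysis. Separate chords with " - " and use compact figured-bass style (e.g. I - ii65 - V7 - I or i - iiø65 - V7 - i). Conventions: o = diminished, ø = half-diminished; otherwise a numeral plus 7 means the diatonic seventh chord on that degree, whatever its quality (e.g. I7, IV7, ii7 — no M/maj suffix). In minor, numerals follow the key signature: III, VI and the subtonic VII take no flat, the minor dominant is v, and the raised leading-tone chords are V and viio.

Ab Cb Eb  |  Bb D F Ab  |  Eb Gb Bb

iv - V7 - i

Ab-Cb-Eb has root Ab, degree 4 in Eb minor, so iv.
Bb-D-F-Ab has root Bb, degree 5 in Eb minor, so V7.
Eb-Gb-Bb has root Eb, degree 1 in Eb minor, so i.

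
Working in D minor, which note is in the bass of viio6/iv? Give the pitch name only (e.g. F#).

The applied chord viio6/iv is rooted on F#: F#-A-C.
The figure 6 means first inversion — the third is in the bass.

A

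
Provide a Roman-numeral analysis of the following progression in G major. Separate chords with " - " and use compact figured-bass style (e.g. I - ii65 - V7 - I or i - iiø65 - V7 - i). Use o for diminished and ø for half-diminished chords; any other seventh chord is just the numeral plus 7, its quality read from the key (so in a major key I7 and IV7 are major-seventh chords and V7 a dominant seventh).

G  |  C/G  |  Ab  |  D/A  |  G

I - IV64 - bII - V64 - I

G has root G, degree 1 in G major, so I.
C/G: root C is the subdominant; major triad there is IV64.
Ab is non-diatonic — a major triad on the lowered supertonic (Ab): the Neapolitan chord, bII.
D/A has root D, degree 5 in G major, so V64.
G: major triad on G = scale degree 1 → I.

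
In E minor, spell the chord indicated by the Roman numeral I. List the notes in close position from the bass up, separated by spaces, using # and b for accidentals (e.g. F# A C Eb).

Scale degree 1 in E minor is E; here the chord built on it is altered to a major triad. I is the major tonic (Picardy third), borrowed from the parallel major.
So the chord is E-G#-B.

E G# B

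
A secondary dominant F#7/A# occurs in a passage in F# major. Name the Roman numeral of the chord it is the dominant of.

IV

The chord is a dominant seventh chord on F#.
A dominant resolves down a perfect fifth: F# → B. In F# major, B is scale degree 4, i.e. IV.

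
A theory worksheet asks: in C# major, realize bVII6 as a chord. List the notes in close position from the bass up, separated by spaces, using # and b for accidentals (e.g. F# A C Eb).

D# F# B

bVII6 is a major triad on the lowered seventh degree (the subtonic), borrowed from the parallel minor. In C# major that root is B.
So the chord is B-D#-F#.
The figured bass 6 indicates first inversion, placing the third (D#) in the bass: D#-F#-B.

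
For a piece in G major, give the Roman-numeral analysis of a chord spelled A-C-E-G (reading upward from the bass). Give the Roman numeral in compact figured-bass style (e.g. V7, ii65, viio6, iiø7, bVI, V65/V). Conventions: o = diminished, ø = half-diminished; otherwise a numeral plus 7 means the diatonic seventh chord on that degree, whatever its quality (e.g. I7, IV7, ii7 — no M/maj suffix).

The pitches A-C-E-G form a minor seventh chord rooted on A.
In G major, A is the supertonic; the diatonic minor seventh chord there is ii7.

ii7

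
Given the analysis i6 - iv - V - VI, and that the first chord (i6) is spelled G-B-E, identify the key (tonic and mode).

The anchor chord is a minor triad on E, labeled i6.
If E is scale degree 1 and the mode makes that degree carry a minor triad, the tonic is E and the mode is minor.

E minor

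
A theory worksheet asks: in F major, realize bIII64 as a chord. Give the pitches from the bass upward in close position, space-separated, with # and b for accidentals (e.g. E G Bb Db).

Eb Ab C

bIII64 is a major triad on the lowered third degree, borrowed from the parallel minor. In F major that root is Ab.
So the chord is Ab-C-Eb, a major triad.
The figured bass 64 indicates second inversion, placing the fifth (Eb) in the bass: Eb-Ab-C.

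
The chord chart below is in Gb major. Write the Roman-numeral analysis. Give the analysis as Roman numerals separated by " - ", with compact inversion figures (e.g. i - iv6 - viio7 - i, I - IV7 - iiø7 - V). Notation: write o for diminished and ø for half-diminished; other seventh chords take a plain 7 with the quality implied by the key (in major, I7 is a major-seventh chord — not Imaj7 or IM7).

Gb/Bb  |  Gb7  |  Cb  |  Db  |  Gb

I6 - V7/IV - IV - V - I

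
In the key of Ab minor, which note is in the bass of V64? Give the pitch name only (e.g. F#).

V in Ab minor has root Eb; the chord is Eb-G-Bb.
The figure 64 means second inversion — the fifth is in the bass.

Bb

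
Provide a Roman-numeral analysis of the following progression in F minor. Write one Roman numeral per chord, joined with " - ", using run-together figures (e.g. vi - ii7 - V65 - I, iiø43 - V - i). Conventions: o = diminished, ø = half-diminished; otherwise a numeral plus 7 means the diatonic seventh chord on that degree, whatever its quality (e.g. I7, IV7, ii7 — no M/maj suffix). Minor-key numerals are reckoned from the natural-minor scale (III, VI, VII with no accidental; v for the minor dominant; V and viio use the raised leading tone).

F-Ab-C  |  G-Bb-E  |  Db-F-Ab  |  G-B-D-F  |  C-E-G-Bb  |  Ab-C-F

F-Ab-C: minor triad on F = scale degree 1 → i.
G-Bb-E has root E, degree 7 in F minor, so viio6.
Db-F-Ab: root Db is the submediant; major triad there is VI.
G-B-D-F: a dominant seventh chord on G, the applied dominant of V → V7/V.
C-E-G-Bb has root C, degree 5 in F minor, so V7.
Ab-C-F has root F, degree 1 in F minor, so i6.

i - viio6 - VI - V7/V - V7 - i6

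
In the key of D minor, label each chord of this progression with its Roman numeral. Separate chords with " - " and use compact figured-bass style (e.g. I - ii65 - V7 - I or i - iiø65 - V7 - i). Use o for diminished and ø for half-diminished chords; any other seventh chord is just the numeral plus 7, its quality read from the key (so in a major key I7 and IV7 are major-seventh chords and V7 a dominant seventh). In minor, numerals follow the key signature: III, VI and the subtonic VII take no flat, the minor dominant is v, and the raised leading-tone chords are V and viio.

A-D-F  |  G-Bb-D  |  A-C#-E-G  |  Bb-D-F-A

i64 - iv - V7 - VI7

A-D-F: root D is the tonic; minor triad there is i64.
G-Bb-D: minor triad on G = scale degree 4 → iv.
A-C#-E-G has root A, degree 5 in D minor, so V7.
Bb-D-F-A: major seventh chord on Bb = scale degree 6 → VI7.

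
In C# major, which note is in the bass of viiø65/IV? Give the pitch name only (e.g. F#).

G#

The applied chord viiø65/IV is rooted on E#: E#-G#-B-D#.
The figure 65 means first inversion — the third is in the bass.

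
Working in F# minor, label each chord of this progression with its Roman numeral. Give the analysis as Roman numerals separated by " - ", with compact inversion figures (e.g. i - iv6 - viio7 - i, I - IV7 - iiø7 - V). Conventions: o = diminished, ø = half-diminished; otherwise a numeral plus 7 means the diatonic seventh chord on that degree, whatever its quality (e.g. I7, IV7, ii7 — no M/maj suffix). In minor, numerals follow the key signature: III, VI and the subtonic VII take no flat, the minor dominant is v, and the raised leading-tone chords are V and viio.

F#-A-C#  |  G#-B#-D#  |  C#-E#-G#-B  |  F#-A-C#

i - V/V - V7 - i

F#-A-C#: minor triad on F# = scale degree 1 → i.
G#-B#-D#: a major triad on G#, the applied dominant of V → V/V.
C#-E#-G#-B: root C# is the dominant; dominant seventh chord there is V7.
F#-A-C# has root F#, degree 1 in F# minor, so i.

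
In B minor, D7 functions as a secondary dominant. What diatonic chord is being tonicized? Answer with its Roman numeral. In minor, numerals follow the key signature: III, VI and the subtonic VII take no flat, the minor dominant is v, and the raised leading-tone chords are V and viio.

The chord is a dominant seventh chord on D.
A dominant resolves down a perfect fifth: D → G. In B minor, G is scale degree 6, i.e. VI.

VI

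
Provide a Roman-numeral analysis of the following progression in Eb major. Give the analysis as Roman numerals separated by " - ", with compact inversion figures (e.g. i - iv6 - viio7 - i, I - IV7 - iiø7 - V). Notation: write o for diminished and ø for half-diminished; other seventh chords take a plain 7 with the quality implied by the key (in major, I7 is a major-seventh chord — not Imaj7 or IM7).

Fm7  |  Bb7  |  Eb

ii7 - V7 - I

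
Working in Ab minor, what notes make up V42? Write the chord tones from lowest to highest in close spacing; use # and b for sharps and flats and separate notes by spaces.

In Ab minor, the dominant is Eb. The dominant is major (leading tone raised), so V is a dominant seventh chord.
That chord is spelled Eb-G-Bb-Db.
With the 42 figure the chord is in third inversion; from the bass Db upward in close position it reads Db-Eb-G-Bb.

Db Eb G Bb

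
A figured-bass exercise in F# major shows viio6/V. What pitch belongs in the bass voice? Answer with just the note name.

D#

The applied chord viio6/V is rooted on B#: B#-D#-F#.
The figure 6 means first inversion — the third is in the bass.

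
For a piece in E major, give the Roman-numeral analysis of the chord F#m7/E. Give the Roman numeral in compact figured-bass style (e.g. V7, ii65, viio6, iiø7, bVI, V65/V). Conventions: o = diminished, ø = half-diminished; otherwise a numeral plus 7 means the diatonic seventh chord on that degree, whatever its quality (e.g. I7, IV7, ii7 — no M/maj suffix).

ii42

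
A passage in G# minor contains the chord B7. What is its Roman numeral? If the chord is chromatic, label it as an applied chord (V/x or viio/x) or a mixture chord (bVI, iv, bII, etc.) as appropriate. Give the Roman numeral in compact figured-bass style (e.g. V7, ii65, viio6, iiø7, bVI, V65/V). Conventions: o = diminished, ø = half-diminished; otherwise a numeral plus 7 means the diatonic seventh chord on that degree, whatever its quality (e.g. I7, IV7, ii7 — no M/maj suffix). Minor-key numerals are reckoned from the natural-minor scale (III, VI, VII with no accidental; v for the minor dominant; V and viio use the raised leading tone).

V7/VI

The pitches B-D#-F#-A form a dominant seventh chord rooted on B.
B is not a diatonic chord root with this quality in G# minor, but it lies a perfect fifth above E (VI), so the chord functions as an applied dominant of VI.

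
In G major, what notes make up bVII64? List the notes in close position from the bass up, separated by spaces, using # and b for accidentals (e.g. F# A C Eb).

C F A

bVII64 is a major triad on the lowered seventh degree (the subtonic), borrowed from the parallel minor. In G major that root is F.
So the chord is F-A-C.
With the 64 figure the chord is in second inversion; from the bass C upward in close position it reads C-F-A.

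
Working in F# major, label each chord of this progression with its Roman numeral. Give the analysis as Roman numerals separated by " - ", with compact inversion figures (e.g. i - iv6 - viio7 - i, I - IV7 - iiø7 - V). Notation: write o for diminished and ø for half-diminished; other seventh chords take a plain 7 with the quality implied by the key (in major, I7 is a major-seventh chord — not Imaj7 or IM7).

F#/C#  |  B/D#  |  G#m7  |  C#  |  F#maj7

I64 - IV6 - ii7 - V - I7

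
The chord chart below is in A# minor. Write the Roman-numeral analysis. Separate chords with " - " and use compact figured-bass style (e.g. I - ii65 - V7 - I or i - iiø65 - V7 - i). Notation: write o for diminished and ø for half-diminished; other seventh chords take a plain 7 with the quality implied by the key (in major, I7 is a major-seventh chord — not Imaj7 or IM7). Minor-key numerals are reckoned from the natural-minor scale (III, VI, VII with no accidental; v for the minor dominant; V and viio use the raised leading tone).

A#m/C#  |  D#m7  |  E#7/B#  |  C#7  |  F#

A#m/C#: minor triad on A# = scale degree 1 → i6.
D#m7 has root D#, degree 4 in A# minor, so iv7.
E#7/B#: dominant seventh chord on E# = scale degree 5 → V43.
C#7 is the secondary dominant of VI (dominant seventh chord on C#): V7/VI.
F# has root F#, degree 6 in A# minor, so VI.

i6 - iv7 - V43 - V7/VI - VI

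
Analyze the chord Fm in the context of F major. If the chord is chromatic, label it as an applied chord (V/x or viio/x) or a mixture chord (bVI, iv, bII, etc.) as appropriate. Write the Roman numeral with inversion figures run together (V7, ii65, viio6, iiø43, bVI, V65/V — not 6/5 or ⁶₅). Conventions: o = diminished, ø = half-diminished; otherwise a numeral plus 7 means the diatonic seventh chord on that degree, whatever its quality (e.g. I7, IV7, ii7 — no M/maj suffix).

i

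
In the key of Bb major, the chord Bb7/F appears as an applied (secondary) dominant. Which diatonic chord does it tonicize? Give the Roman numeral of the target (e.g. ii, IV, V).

The chord is a dominant seventh chord on Bb.
A dominant resolves down a perfect fifth: Bb → Eb. In Bb major, Eb is scale degree 4, i.e. IV.

IV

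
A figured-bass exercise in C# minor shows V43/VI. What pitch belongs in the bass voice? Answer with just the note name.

B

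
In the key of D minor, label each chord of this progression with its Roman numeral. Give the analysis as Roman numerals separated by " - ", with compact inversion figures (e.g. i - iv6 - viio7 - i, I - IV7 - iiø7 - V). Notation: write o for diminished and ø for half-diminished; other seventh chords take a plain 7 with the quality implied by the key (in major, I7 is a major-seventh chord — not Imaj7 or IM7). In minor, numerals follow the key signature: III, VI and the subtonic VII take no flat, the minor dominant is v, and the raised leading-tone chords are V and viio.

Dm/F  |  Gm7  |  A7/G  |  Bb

i6 - iv7 - V42 - VI

Dm/F: root D is the tonic; minor triad there is i6.
Gm7: root G is the subdominant; minor seventh chord there is iv7.
A7/G: dominant seventh chord on A = scale degree 5 → V42.
Bb has root Bb, degree 6 in D minor, so VI.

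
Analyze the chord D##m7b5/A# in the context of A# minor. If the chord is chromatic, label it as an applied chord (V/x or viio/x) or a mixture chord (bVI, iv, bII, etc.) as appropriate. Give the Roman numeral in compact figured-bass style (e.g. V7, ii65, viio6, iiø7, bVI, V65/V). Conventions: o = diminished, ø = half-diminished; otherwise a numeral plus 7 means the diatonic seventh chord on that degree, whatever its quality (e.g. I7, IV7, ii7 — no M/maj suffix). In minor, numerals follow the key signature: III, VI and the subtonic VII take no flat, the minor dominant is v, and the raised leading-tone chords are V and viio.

Stacked in thirds the chord is D##-F##-A#-C##: a half-diminished seventh chord on D##.
D## sits a half step below E# (V in A# minor); a diminished chord there is the applied leading-tone chord of V.
With A# in the bass the chord is in second inversion, so the figured bass is 43.

viiø43/V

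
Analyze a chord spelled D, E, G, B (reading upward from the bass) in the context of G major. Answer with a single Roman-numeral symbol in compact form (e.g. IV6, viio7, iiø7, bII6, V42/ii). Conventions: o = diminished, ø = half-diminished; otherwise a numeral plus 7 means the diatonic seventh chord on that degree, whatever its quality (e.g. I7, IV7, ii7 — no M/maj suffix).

vi42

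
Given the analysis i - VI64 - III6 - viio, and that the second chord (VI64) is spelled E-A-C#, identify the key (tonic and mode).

The anchor chord is a major triad on A, labeled VI64.
VI64 on A implies A is the submediant; that puts the tonic at C#, and the uppercase numeral fits minor mode.

C# minor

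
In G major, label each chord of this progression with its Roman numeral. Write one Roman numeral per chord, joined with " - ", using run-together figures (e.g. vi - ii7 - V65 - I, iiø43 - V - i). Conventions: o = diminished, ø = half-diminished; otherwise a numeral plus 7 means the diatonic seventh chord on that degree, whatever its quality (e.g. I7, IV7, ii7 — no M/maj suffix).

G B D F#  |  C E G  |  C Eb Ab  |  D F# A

I7 - IV - bII6 - V

G-B-D-F#: major seventh chord on G = scale degree 1 → I7.
C-E-G: root C is the subdominant; major triad there is IV.
C-Eb-Ab is non-diatonic — a major triad on the lowered supertonic (Ab): the Neapolitan sixth, bII6 (third, C, in the bass — hence the 6).
D-F#-A: major triad on D = scale degree 5 → V.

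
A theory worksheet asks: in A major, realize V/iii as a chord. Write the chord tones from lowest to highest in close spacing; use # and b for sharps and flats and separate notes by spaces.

The slash means an applied dominant: we want the dominant of iii. In A major, iii is C# minor, and its dominant is built on G#.
Building a major triad on G# gives G#-B#-D#.

G# B# D#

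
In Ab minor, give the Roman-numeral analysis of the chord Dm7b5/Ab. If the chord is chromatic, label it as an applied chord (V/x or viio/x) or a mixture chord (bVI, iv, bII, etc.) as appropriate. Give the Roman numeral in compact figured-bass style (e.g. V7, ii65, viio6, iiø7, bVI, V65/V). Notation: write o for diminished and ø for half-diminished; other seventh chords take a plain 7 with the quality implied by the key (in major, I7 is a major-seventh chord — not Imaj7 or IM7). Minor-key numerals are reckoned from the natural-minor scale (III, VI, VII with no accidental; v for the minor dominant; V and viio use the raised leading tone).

viiø43/V

Stacked in thirds the chord is D-F-Ab-C: a half-diminished seventh chord on D.
D sits a half step below Eb (V in Ab minor); a diminished chord there is the applied leading-tone chord of V.
With Ab in the bass the chord is in second inversion, so the figured bass is 43.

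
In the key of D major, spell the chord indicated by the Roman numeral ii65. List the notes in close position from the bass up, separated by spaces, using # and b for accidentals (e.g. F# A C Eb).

In D major, the supertonic is E, and the diatonic chord built there is a minor seventh chord.
That chord is spelled E-G-B-D.
With the 65 figure the chord is in first inversion; from the bass G upward in close position it reads G-B-D-E.

G B D E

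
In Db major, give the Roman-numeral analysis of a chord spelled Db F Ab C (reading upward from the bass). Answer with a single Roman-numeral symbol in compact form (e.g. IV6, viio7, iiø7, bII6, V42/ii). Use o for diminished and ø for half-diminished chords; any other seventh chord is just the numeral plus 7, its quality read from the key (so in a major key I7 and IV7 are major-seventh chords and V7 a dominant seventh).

Stacked in thirds the chord is Db-F-Ab-C: a major seventh chord on Db.
Db is scale degree 1 in Db major, and a major seventh chord on that degree is written I7.

I7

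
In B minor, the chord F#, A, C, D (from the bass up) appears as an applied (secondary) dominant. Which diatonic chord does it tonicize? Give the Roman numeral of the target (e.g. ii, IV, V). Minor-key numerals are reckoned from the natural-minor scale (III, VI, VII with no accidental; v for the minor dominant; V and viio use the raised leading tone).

The chord is a dominant seventh chord on D.
A dominant resolves down a perfect fifth: D → G. In B minor, G is scale degree 6, i.e. VI.

VI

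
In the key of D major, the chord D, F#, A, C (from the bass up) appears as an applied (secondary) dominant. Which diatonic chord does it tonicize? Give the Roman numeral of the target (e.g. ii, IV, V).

IV

The chord is a dominant seventh chord on D.
A dominant resolves down a perfect fifth: D → G. In D major, G is scale degree 4, i.e. IV.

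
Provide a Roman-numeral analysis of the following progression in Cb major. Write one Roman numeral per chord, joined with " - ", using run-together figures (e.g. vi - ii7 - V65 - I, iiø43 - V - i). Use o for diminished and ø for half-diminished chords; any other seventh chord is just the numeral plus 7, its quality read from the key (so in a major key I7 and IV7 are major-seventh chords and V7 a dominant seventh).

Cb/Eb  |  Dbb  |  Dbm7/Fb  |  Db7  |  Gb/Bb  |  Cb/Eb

I6 - bII - ii65 - V7/V - V6 - I6

Cb/Eb: major triad on Cb = scale degree 1 → I6.
Dbb: Dbb with this quality isn't in the key; a major triad on b2 is the Neapolitan chord, bII.
Dbm7/Fb: minor seventh chord on Db = scale degree 2 → ii65.
Db7: chromatic; Db is V of V, so V7/V.
Gb/Bb: root Gb is the dominant; major triad there is V6.
Cb/Eb: root Cb is the tonic; major triad there is I6.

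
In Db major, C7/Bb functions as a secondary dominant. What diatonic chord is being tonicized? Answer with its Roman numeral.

iii

The chord is a dominant seventh chord on C.
A dominant resolves down a perfect fifth: C → F. In Db major, F is scale degree 3, i.e. iii.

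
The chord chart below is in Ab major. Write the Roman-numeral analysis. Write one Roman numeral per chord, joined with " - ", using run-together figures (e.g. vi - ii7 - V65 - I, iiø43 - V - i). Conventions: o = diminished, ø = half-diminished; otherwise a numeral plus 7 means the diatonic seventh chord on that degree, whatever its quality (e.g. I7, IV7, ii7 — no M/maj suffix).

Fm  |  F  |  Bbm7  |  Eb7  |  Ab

Fm: root F is the submediant; minor triad there is vi.
F: chromatic; F is V of ii, so V/ii.
Bbm7: root Bb is the supertonic; minor seventh chord there is ii7.
Eb7: dominant seventh chord on Eb = scale degree 5 → V7.
Ab: root Ab is the tonic; major triad there is I.

vi - V/ii - ii7 - V7 - I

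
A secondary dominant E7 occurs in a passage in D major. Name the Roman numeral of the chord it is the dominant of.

V

The chord is a dominant seventh chord on E.
A dominant resolves down a perfect fifth: E → A. In D major, A is scale degree 5, i.e. V.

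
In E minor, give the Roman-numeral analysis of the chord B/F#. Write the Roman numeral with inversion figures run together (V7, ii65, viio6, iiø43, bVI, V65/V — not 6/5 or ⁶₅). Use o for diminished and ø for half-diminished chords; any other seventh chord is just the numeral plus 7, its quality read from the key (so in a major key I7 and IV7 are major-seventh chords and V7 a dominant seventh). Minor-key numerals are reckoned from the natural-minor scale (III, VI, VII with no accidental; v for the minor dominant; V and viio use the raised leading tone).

V64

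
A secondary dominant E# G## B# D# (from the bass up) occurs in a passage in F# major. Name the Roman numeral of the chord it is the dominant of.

The chord is a dominant seventh chord on E#.
A dominant resolves down a perfect fifth: E# → A#. In F# major, A# is scale degree 3, i.e. iii.

iii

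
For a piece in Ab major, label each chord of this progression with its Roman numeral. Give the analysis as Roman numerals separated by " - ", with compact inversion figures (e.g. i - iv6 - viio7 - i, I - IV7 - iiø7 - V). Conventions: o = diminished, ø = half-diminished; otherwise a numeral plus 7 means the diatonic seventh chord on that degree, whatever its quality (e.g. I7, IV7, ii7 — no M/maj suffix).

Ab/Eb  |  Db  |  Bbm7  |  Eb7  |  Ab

I64 - IV - ii7 - V7 - I

Ab/Eb: major triad on Ab = scale degree 1 → I64.
Db: root Db is the subdominant; major triad there is IV.
Bbm7 has root Bb, degree 2 in Ab major, so ii7.
Eb7: dominant seventh chord on Eb = scale degree 5 → V7.
Ab: major triad on Ab = scale degree 1 → I.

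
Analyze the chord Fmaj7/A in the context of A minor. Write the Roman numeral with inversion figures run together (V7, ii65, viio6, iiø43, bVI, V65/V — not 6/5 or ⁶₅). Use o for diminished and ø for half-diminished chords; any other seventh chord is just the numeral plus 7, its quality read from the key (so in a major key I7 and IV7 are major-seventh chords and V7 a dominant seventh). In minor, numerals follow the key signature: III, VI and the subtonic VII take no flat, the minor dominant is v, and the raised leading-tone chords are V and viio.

VI65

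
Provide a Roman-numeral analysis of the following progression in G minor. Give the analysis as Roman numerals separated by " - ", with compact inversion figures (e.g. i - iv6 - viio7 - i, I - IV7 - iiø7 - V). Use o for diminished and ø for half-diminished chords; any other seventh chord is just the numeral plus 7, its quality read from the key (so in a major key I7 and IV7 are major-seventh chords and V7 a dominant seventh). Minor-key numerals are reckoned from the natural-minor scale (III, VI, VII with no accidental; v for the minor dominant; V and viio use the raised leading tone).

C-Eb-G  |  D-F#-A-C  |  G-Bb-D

iv - V7 - i

C-Eb-G has root C, degree 4 in G minor, so iv.
D-F#-A-C: root D is the dominant; dominant seventh chord there is V7.
G-Bb-D: root G is the tonic; minor triad there is i.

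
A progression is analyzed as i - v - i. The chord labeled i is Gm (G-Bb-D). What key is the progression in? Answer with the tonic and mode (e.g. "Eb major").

G minor

The chord Gm is a minor triad rooted on G; its label is i.
If G is scale degree 1 and the mode makes that degree carry a minor triad, the tonic is G and the mode is minor.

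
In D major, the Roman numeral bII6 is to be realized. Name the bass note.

bII in D major has root Eb; the chord is Eb-G-Bb.
The figure 6 means first inversion — the third is in the bass.

G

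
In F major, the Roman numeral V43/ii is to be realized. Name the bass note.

A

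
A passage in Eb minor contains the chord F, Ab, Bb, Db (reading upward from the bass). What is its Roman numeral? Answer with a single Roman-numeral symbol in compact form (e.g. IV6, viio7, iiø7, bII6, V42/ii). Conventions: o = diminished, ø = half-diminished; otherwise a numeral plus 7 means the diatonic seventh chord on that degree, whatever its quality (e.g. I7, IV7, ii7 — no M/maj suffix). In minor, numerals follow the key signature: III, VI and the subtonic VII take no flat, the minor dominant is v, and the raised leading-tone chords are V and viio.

Stacked in thirds the chord is Bb-Db-F-Ab: a minor seventh chord on Bb.
Bb is scale degree 5 in Eb minor, and a minor seventh chord on that degree is written v7.
With F in the bass the chord is in second inversion, so the figured bass is 43.

v43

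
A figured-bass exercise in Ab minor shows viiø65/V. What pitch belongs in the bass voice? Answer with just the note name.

F

The applied chord viiø65/V is rooted on D: D-F-Ab-C.
The figure 65 means first inversion — the third is in the bass.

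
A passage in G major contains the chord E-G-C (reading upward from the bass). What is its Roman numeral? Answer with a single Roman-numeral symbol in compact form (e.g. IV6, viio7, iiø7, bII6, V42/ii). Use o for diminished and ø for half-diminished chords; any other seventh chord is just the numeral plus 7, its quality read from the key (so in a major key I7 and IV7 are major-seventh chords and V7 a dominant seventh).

IV6

The pitches C-E-G form a major triad rooted on C.
In G major, C is the subdominant; the diatonic major triad there is IV.
With E in the bass the chord is in first inversion, so the figured bass is 6.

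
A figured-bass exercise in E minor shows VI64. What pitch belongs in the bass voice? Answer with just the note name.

VI in E minor has root C; the chord is C-E-G.
The figure 64 means second inversion — the fifth is in the bass.

G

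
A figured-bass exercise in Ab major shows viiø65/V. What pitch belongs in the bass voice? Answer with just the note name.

F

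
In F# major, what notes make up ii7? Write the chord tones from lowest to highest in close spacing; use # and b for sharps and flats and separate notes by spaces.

G# B D# F#

The numeral's case and figure indicate a minor seventh chord. In F# major its root, the second degree, is G#.
Stacking thirds from G# gives G#-B-D#-F#.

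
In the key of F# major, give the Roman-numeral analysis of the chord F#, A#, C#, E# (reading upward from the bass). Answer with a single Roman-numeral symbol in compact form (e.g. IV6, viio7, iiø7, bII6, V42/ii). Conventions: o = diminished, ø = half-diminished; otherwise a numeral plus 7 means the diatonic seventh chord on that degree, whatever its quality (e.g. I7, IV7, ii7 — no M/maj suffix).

I7

The pitches F#-A#-C#-E# form a major seventh chord rooted on F#.
In F# major, F# is the tonic; the diatonic major seventh chord there is I7.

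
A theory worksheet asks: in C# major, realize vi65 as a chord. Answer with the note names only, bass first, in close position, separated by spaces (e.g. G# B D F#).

C# E# G# A#

The numeral's case and figure indicate a minor seventh chord. In C# major its root, scale degree 6, is A#.
That chord is spelled A#-C#-E#-G#.
With the 65 figure the chord is in first inversion; from the bass C# upward in close position it reads C#-E#-G#-A#.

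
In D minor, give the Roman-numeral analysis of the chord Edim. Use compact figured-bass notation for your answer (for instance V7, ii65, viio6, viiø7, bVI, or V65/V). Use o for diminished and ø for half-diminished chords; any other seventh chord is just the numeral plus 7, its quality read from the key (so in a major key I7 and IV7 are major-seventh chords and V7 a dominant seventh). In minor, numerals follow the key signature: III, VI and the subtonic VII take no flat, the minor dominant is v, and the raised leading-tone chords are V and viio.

iio

The pitches E-G-Bb form a diminished triad rooted on E.
In D minor, E is the supertonic; the diatonic diminished triad there is iio.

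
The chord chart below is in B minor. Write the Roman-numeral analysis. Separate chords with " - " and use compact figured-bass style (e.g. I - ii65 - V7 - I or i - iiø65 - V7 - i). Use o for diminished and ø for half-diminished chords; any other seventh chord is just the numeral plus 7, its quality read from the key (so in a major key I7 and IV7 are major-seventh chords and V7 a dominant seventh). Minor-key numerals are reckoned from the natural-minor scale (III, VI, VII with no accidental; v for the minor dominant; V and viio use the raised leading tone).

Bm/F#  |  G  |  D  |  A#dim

Bm/F#: root B is the tonic; minor triad there is i64.
G: root G is the submediant; major triad there is VI.
D: major triad on D = scale degree 3 → III.
A#dim has root A#, degree 7 in B minor, so viio.

i64 - VI - III - viio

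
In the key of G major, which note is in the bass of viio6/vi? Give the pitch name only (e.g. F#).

F#

The applied chord viio6/vi is rooted on D#: D#-F#-A.
The figure 6 means first inversion — the third is in the bass.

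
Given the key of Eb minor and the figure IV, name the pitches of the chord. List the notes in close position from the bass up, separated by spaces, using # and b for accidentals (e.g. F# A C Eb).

Ab C Eb

IV is the major subdominant, borrowed from the parallel major. In Eb minor that root is Ab.
So the chord is Ab-C-Eb, a major triad.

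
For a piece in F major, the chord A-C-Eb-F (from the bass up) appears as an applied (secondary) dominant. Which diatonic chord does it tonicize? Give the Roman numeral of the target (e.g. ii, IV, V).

The chord is a dominant seventh chord on F.
A dominant resolves down a perfect fifth: F → Bb. In F major, Bb is scale degree 4, i.e. IV.

IV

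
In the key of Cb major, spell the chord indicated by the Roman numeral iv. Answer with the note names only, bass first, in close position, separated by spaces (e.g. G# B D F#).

iv is the minor subdominant, borrowed from the parallel minor. In Cb major that root is Fb.
So the chord is Fb-Abb-Cb, a minor triad.

Fb Abb Cb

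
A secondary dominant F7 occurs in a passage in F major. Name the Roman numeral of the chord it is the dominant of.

The chord is a dominant seventh chord on F.
A dominant resolves down a perfect fifth: F → Bb. In F major, Bb is scale degree 4, i.e. IV.

IV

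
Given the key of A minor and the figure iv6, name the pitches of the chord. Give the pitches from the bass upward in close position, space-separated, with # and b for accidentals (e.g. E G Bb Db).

In A minor, scale degree 4 is D, and the diatonic chord built there is a minor triad.
Stacking thirds from D gives D-F-A.
The figured bass 6 indicates first inversion, placing the third (F) in the bass: F-A-D.

F A D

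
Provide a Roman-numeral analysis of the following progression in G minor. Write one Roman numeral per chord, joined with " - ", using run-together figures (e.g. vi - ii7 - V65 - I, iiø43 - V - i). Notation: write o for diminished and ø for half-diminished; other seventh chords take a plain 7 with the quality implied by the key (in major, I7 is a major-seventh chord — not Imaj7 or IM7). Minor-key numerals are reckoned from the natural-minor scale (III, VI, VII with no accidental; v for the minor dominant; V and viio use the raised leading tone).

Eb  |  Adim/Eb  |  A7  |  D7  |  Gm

VI - iio64 - V7/V - V7 - i

Eb: root Eb is the submediant; major triad there is VI.
Adim/Eb: diminished triad on A = scale degree 2 → iio64.
A7: chromatic; A is V of V, so V7/V.
D7: dominant seventh chord on D = scale degree 5 → V7.
Gm: minor triad on G = scale degree 1 → i.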